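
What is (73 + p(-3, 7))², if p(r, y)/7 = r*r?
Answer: 18496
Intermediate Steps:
p(r, y) = 7*r² (p(r, y) = 7*(r*r) = 7*r²)
(73 + p(-3, 7))² = (73 + 7*(-3)²)² = (73 + 7*9)² = (73 + 63)² = 136² = 18496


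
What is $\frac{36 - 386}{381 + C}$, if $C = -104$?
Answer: $- \frac{350}{277} \approx -1.2635$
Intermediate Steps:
$\frac{36 - 386}{381 + C} = \frac{36 - 386}{381 - 104} = - \frac{350}{277}$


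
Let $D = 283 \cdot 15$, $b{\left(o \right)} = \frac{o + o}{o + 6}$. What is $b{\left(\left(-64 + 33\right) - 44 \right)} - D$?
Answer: $- \frac{97585}{23} \approx -4242.8$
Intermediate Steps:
$b{\left(o \right)} = \frac{2 o}{6 + o}$
$D = 4245$
$b{\left(\left(-64 + 33\right) - 44 \right)} - D = \frac{2 \left(\left(-64 + 33\right) - 44\right)}{6 + \left(\left(-64 + 33\right) - 44\right)} - 4245 = \frac{2 \left(-31 - 44\right)}{6 - 75} - 4245 = 2 \left(-75\right) \frac{1}{6 - 75} - 4245 = 2 \left(-75\right) \frac{1}{-69} - 4245 = 2 \left(-75\right) \left(- \frac{1}{69}\right) - 4245 = \frac{50}{23} - 4245 = - \frac{97585}{23}$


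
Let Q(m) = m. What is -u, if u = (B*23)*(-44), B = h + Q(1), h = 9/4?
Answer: 3289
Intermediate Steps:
h = 9/4 (h = (¼)*9 = 9/4 ≈ 2.2500)
B = 13/4 (B = 9/4 + 1 = 13/4 ≈ 3.2500)
u = -3289 (u = ((13/4)*23)*(-44) = (299/4)*(-44) = -3289)
-u = -1*(-3289) = 3289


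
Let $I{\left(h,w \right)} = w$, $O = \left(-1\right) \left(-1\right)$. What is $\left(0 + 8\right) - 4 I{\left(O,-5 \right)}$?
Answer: $28$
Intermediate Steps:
$O = 1$
$\left(0 + 8\right) - 4 I{\left(O,-5 \right)} = \left(0 + 8\right) - -20 = 8 + 20 = 28$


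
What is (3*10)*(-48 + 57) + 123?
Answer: 393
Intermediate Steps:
(3*10)*(-48 + 57) + 123 = 30*9 + 123 = 270 + 123 = 393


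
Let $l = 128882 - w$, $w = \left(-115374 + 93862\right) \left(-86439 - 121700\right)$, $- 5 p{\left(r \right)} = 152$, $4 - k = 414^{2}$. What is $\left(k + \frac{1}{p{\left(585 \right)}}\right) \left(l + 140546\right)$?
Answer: $\frac{29159652593599965}{38} \approx 7.6736 \cdot 10^{14}$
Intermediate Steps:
$k = -171392$ ($k = 4 - 414^{2} = 4 - 171396 = -171392$)
$p{\left(r \right)} = - \frac{152}{5}$ ($p{\left(r \right)} = \left(- \frac{1}{5}\right) 152 = - \frac{152}{5}$)
$w = 4477486168$ ($w = \left(-21512\right) \left(-208139\right) = 4477486168$)
$l = -4477357286$ ($l = 128882 - 4477486168 = -4477357286$)
$\left(k + \frac{1}{p{\left(585 \right)}}\right) \left(l + 140546\right) = \left(-171392 + \frac{1}{- \frac{152}{5}}\right) \left(-4477357286 + 140546\right) = \left(-171392 - \frac{5}{152}\right) \left(-4477216740\right) = \left(- \frac{26051589}{152}\right) \left(-4477216740\right) = \frac{29159652593599965}{38}$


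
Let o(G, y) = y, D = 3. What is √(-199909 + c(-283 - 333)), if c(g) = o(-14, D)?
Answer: I*√199906 ≈ 447.11*I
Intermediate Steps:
c(g) = 3
√(-199909 + c(-283 - 333)) = √(-199909 + 3) = √(-199906) = I*√199906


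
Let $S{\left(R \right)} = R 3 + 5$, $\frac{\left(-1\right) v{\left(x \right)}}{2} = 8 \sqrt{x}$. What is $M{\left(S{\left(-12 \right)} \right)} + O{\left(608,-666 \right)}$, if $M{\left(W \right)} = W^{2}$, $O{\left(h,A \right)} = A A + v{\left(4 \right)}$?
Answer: $444485$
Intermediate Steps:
$v{\left(x \right)} = - 16 \sqrt{x}$ ($v{\left(x \right)} = - 2 \cdot 8 \sqrt{x} = - 16 \sqrt{x}$)
$O{\left(h,A \right)} = -32 + A^{2}$ ($O{\left(h,A \right)} = A A - 16 \sqrt{4} = A^{2} - 32 = -32 + A^{2}$)
$S{\left(R \right)} = 5 + 3 R$ ($S{\left(R \right)} = 3 R + 5 = 5 + 3 R$)
$M{\left(S{\left(-12 \right)} \right)} + O{\left(608,-666 \right)} = \left(5 + 3 \left(-12\right)\right)^{2} - \left(32 - \left(-666\right)^{2}\right) = \left(5 - 36\right)^{2} + \left(-32 + 443556\right) = \left(-31\right)^{2} + 443524 = 961 + 443524 = 444485$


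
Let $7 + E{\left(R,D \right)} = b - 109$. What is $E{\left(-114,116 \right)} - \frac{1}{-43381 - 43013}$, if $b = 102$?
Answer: $- \frac{1209515}{86394} \approx -14.0$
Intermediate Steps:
$E{\left(R,D \right)} = -14$ ($E{\left(R,D \right)} = -7 + \left(102 - 109\right) = -7 - 7 = -14$)
$E{\left(-114,116 \right)} - \frac{1}{-43381 - 43013} = -14 - \frac{1}{-43381 - 43013} = -14 - \frac{1}{-86394} = -14 - - \frac{1}{86394} = -14 + \frac{1}{86394} = - \frac{1209515}{86394}$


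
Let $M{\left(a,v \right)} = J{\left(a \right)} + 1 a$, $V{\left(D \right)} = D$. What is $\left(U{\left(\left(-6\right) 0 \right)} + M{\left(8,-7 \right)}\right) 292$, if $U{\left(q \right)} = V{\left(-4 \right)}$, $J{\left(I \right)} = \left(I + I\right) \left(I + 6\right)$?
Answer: $66576$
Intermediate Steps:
$J{\left(I \right)} = 2 I \left(6 + I\right)$
$U{\left(q \right)} = -4$
$M{\left(a,v \right)} = a + 2 a \left(6 + a\right)$ ($M{\left(a,v \right)} = 2 a \left(6 + a\right) + 1 a = 2 a \left(6 + a\right) + a = a + 2 a \left(6 + a\right)$)
$\left(U{\left(\left(-6\right) 0 \right)} + M{\left(8,-7 \right)}\right) 292 = \left(-4 + 8 \left(13 + 2 \cdot 8\right)\right) 292 = \left(-4 + 8 \left(13 + 16\right)\right) 292 = \left(-4 + 8 \cdot 29\right) 292 = \left(-4 + 232\right) 292 = 228 \cdot 292 = 66576$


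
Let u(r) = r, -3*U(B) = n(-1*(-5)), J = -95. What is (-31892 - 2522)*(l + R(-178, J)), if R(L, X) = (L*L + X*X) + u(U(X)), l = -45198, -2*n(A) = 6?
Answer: 154450032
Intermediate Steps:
n(A) = -3 (n(A) = -1/2*6 = -3)
U(B) = 1 (U(B) = -1/3*(-3) = 1)
R(L, X) = 1 + L**2 + X**2 (R(L, X) = (L*L + X*X) + 1 = (L**2 + X**2) + 1 = 1 + L**2 + X**2)
(-31892 - 2522)*(l + R(-178, J)) = (-31892 - 2522)*(-45198 + (1 + (-178)**2 + (-95)**2)) = -34414*(-45198 + (1 + 31684 + 9025)) = -34414*(-45198 + 40710) = -34414*(-4488) = 154450032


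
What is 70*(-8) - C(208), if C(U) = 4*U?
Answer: -1392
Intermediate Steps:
70*(-8) - C(208) = 70*(-8) - 4*208 = -560 - 1*832 = -560 - 832 = -1392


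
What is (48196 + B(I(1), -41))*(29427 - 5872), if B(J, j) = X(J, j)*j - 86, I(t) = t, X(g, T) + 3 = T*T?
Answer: -487305840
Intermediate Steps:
X(g, T) = -3 + T² (X(g, T) = -3 + T*T = -3 + T²)
B(J, j) = -86 + j*(-3 + j²) (B(J, j) = (-3 + j²)*j - 86 = j*(-3 + j²) - 86 = -86 + j*(-3 + j²))
(48196 + B(I(1), -41))*(29427 - 5872) = (48196 + (-86 - 41*(-3 + (-41)²)))*(29427 - 5872) = (48196 + (-86 - 41*(-3 + 1681)))*23555 = (48196 + (-86 - 41*1678))*23555 = (48196 + (-86 - 68798))*23555 = (48196 - 68884)*23555 = -20688*23555 = -487305840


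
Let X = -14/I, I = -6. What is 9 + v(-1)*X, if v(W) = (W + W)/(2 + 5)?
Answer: 25/3 ≈ 8.3333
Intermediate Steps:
X = 7/3 (X = -14/(-6) = -14*(-⅙) = 7/3 ≈ 2.3333)
v(W) = 2*W/7 (v(W) = (2*W)/7 = (2*W)*(⅐) = 2*W/7)
9 + v(-1)*X = 9 + ((2/7)*(-1))*(7/3) = 9 - 2/7*7/3 = 9 - ⅔ = 25/3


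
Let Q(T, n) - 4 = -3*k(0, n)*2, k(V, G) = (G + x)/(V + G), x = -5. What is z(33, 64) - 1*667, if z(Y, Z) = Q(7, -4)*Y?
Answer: -1961/2 ≈ -980.50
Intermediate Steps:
k(V, G) = (-5 + G)/(G + V) (k(V, G) = (G - 5)/(V + G) = (-5 + G)/(G + V))
Q(T, n) = 4 - 6*(-5 + n)/n (Q(T, n) = 4 - 3*(-5 + n)/(n + 0)*2 = 4 - 3*(-5 + n)/n*2 = 4 - 6*(-5 + n)/n)
z(Y, Z) = -19*Y/2 (z(Y, Z) = (-2 + 30/(-4))*Y = (-2 + 30*(-¼))*Y = (-2 - 15/2)*Y = -19*Y/2)
z(33, 64) - 1*667 = -19/2*33 - 1*667 = -627/2 - 667 = -1961/2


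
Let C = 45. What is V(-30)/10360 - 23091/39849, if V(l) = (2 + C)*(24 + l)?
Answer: -1128199/1859620 ≈ -0.60668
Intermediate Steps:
V(l) = 1128 + 47*l (V(l) = (2 + 45)*(24 + l) = 47*(24 + l) = 1128 + 47*l)
V(-30)/10360 - 23091/39849 = (1128 + 47*(-30))/10360 - 23091/39849 = (1128 - 1410)*(1/10360) - 23091*1/39849 = -282*1/10360 - 7697/13283 = -141/5180 - 7697/13283 = -1128199/1859620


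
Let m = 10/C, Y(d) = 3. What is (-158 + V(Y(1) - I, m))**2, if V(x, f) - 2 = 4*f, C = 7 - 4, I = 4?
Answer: 183184/9 ≈ 20354.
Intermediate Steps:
C = 3
m = 10/3 ≈ 3.3333
V(x, f) = 2 + 4*f
(-158 + V(Y(1) - I, m))**2 = (-158 + (2 + 4*(10/3)))**2 = (-158 + (2 + 40/3))**2 = (-158 + 46/3)**2 = (-428/3)**2 = 183184/9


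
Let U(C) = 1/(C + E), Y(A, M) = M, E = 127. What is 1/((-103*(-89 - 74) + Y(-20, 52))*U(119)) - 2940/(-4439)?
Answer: 50604534/74757199 ≈ 0.67692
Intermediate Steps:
U(C) = 1/(127 + C) (U(C) = 1/(C + 127) = 1/(127 + C))
1/((-103*(-89 - 74) + Y(-20, 52))*U(119)) - 2940/(-4439) = 1/((-103*(-89 - 74) + 52)*(1/(127 + 119))) - 2940/(-4439) = 1/((-103*(-163) + 52)*(1/246)) - 2940*(-1/4439) = 1/((16789 + 52)*(1/246)) + 2940/4439 = 246/16841 + 2940/4439 = 50604534/74757199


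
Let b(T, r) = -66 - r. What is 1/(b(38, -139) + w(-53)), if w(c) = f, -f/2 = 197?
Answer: -1/321 ≈ -0.0031153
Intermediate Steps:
f = -394 (f = -2*197 = -394)
w(c) = -394
1/(b(38, -139) + w(-53)) = 1/((-66 - 1*(-139)) - 394) = 1/((-66 + 139) - 394) = 1/(73 - 394) = 1/(-321) = -1/321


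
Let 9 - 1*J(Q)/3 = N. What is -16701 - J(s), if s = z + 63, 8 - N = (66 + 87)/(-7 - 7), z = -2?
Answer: -233397/14 ≈ -16671.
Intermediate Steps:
N = 265/14 (N = 8 - (66 + 87)/(-7 - 7) = 8 - 153/(-14) = 8 - 153*(-1)/14 = 8 - 1*(-153/14) = 8 + 153/14 = 265/14 ≈ 18.929)
s = 61 (s = -2 + 63 = 61)
J(Q) = -417/14 (J(Q) = 27 - 3*265/14 = 27 - 795/14 = -417/14)
-16701 - J(s) = -16701 - 1*(-417/14) = -16701 + 417/14 = -233397/14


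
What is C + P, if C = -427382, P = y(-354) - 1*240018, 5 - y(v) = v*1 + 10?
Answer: -667051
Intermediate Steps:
y(v) = -5 - v (y(v) = 5 - (v*1 + 10) = 5 - (v + 10) = 5 - (10 + v) = 5 + (-10 - v) = -5 - v)
P = -239669 (P = (-5 - 1*(-354)) - 1*240018 = (-5 + 354) - 240018 = 349 - 240018 = -239669)
C + P = -427382 - 239669 = -667051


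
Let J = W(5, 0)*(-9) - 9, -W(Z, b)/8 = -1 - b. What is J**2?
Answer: 6561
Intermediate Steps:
W(Z, b) = 8 + 8*b (W(Z, b) = -8*(-1 - b) = 8 + 8*b)
J = -81 (J = (8 + 8*0)*(-9) - 9 = (8 + 0)*(-9) - 9 = 8*(-9) - 9 = -72 - 9 = -81)
J**2 = (-81)**2 = 6561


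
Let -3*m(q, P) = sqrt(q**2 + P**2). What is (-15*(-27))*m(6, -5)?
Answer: -135*sqrt(61) ≈ -1054.4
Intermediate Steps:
m(q, P) = -sqrt(P**2 + q**2)/3 (m(q, P) = -sqrt(q**2 + P**2)/3 = -sqrt(P**2 + q**2)/3)
(-15*(-27))*m(6, -5) = (-15*(-27))*(-sqrt((-5)**2 + 6**2)/3) = 405*(-sqrt(25 + 36)/3) = 405*(-sqrt(61)/3) = -135*sqrt(61)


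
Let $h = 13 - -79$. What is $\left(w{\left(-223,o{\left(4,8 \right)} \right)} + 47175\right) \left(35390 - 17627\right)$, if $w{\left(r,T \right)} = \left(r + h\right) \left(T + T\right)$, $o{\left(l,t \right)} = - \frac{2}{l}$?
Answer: $840296478$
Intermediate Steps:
$h = 92$ ($h = 13 + 79 = 92$)
$w{\left(r,T \right)} = 2 T \left(92 + r\right)$ ($w{\left(r,T \right)} = \left(r + 92\right) \left(T + T\right) = \left(92 + r\right) 2 T = 2 T \left(92 + r\right)$)
$\left(w{\left(-223,o{\left(4,8 \right)} \right)} + 47175\right) \left(35390 - 17627\right) = \left(2 \left(- \frac{2}{4}\right) \left(92 - 223\right) + 47175\right) \left(35390 - 17627\right) = \left(2 \left(\left(-2\right) \frac{1}{4}\right) \left(-131\right) + 47175\right) 17763 = \left(2 \left(- \frac{1}{2}\right) \left(-131\right) + 47175\right) 17763 = \left(131 + 47175\right) 17763 = 47306 \cdot 17763 = 840296478$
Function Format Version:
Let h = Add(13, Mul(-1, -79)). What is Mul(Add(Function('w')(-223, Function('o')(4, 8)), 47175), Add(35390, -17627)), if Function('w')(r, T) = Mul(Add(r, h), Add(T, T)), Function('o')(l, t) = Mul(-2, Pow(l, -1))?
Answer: 840296478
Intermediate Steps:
h = 92 (h = Add(13, 79) = 92)
Function('w')(r, T) = Mul(2, T, Add(92, r)) (Function('w')(r, T) = Mul(Add(r, 92), Add(T, T)) = Mul(Add(92, r), Mul(2, T)) = Mul(2, T, Add(92, r)))
Mul(Add(Function('w')(-223, Function('o')(4, 8)), 47175), Add(35390, -17627)) = Mul(Add(Mul(2, Mul(-2, Pow(4, -1)), Add(92, -223)), 47175), Add(35390, -17627)) = Mul(Add(Mul(2, Mul(-2, Rational(1, 4)), -131), 47175), 17763) = Mul(Add(Mul(2, Rational(-1, 2), -131), 47175), 17763) = Mul(Add(131, 47175), 17763) = Mul(47306, 17763) = 840296478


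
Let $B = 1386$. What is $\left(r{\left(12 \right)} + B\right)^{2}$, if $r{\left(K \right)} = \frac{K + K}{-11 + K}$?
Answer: $1988100$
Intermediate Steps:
$r{\left(K \right)} = \frac{2 K}{-11 + K}$
$\left(r{\left(12 \right)} + B\right)^{2} = \left(2 \cdot 12 \frac{1}{-11 + 12} + 1386\right)^{2} = \left(2 \cdot 12 \cdot 1^{-1} + 1386\right)^{2} = \left(2 \cdot 12 \cdot 1 + 1386\right)^{2} = \left(24 + 1386\right)^{2} = 1410^{2} = 1988100$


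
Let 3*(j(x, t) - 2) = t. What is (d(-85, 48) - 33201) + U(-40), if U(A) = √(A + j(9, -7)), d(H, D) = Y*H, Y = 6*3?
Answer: -34731 + 11*I*√3/3 ≈ -34731.0 + 6.3509*I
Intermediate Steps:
Y = 18
j(x, t) = 2 + t/3
d(H, D) = 18*H
U(A) = √(-⅓ + A) (U(A) = √(A + (2 + (⅓)*(-7))) = √(A + (2 - 7/3)) = √(A - ⅓) = √(-⅓ + A))
(d(-85, 48) - 33201) + U(-40) = (18*(-85) - 33201) + √(-3 + 9*(-40))/3 = (-1530 - 33201) + √(-3 - 360)/3 = -34731 + √(-363)/3 = -34731 + (11*I*√3)/3 = -34731 + 11*I*√3/3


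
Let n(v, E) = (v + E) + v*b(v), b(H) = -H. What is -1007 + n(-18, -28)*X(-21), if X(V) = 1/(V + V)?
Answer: -20962/21 ≈ -998.19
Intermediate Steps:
n(v, E) = E + v - v² (n(v, E) = (v + E) + v*(-v) = (E + v) - v² = E + v - v²)
X(V) = 1/(2*V)
-1007 + n(-18, -28)*X(-21) = -1007 + (-28 - 18 - 1*(-18)²)*((½)/(-21)) = -1007 + (-28 - 18 - 1*324)*((½)*(-1/21)) = -1007 + (-28 - 18 - 324)*(-1/42) = -1007 - 370*(-1/42) = -1007 + 185/21 = -20962/21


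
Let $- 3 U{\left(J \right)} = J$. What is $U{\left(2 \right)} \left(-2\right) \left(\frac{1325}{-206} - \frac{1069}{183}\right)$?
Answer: $- \frac{925378}{56547} \approx -16.365$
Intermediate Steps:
$U{\left(J \right)} = - \frac{J}{3}$
$U{\left(2 \right)} \left(-2\right) \left(\frac{1325}{-206} - \frac{1069}{183}\right) = \left(- \frac{1}{3}\right) 2 \left(-2\right) \left(\frac{1325}{-206} - \frac{1069}{183}\right) = \left(- \frac{2}{3}\right) \left(-2\right) \left(1325 \left(- \frac{1}{206}\right) - \frac{1069}{183}\right) = \frac{4 \left(- \frac{1325}{206} - \frac{1069}{183}\right)}{3} = \frac{4}{3} \left(- \frac{462689}{37698}\right) = - \frac{925378}{56547}$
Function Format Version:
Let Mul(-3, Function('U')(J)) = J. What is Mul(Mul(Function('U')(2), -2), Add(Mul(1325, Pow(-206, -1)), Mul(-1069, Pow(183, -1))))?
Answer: Rational(-925378, 56547) ≈ -16.365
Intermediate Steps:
Function('U')(J) = Mul(Rational(-1, 3), J)
Mul(Mul(Function('U')(2), -2), Add(Mul(1325, Pow(-206, -1)), Mul(-1069, Pow(183, -1)))) = Mul(Mul(Mul(Rational(-1, 3), 2), -2), Add(Mul(1325, Pow(-206, -1)), Mul(-1069, Pow(183, -1)))) = Mul(Mul(Rational(-2, 3), -2), Add(Mul(1325, Rational(-1, 206)), Mul(-1069, Rational(1, 183)))) = Mul(Rational(4, 3), Add(Rational(-1325, 206), Rational(-1069, 183))) = Mul(Rational(4, 3), Rational(-462689, 37698)) = Rational(-925378, 56547)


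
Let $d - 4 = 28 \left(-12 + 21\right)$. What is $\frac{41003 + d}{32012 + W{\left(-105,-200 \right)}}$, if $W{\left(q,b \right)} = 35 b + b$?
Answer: $\frac{41259}{24812} \approx 1.6629$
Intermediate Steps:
$W{\left(q,b \right)} = 36 b$
$d = 256$ ($d = 4 + 28 \left(-12 + 21\right) = 4 + 28 \cdot 9 = 4 + 252 = 256$)
$\frac{41003 + d}{32012 + W{\left(-105,-200 \right)}} = \frac{41003 + 256}{32012 + 36 \left(-200\right)} = \frac{41259}{32012 - 7200} = \frac{41259}{24812}$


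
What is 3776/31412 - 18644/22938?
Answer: -62378930/90066057 ≈ -0.69259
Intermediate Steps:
3776/31412 - 18644/22938 = 3776*(1/31412) - 18644*1/22938 = 944/7853 - 9322/11469 = -62378930/90066057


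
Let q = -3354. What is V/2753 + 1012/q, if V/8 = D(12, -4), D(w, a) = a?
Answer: -1446682/4616781 ≈ -0.31335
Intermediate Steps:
V = -32 (V = 8*(-4) = -32)
V/2753 + 1012/q = -32/2753 + 1012/(-3354) = -32*1/2753 + 1012*(-1/3354) = -32/2753 - 506/1677 = -1446682/4616781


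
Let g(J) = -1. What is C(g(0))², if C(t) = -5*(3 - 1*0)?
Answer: 225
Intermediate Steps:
C(t) = -15 (C(t) = -5*(3 + 0) = -5*3 = -15)
C(g(0))² = (-15)² = 225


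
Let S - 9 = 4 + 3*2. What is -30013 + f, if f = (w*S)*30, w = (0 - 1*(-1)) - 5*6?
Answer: -46543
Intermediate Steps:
S = 19 (S = 9 + (4 + 3*2) = 9 + (4 + 6) = 9 + 10 = 19)
w = -29 (w = (0 + 1) - 30 = 1 - 30 = -29)
f = -16530 (f = -29*19*30 = -551*30 = -16530)
-30013 + f = -30013 - 16530 = -46543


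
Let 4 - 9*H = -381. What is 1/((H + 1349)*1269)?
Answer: 1/1766166 ≈ 5.6620e-7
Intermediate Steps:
H = 385/9 (H = 4/9 - ⅑*(-381) = 4/9 + 127/3 = 385/9 ≈ 42.778)
1/((H + 1349)*1269) = 1/((385/9 + 1349)*1269) = 1/((12526/9)*1269) = 1/1766166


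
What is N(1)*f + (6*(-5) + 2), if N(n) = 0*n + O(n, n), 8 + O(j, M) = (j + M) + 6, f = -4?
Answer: -28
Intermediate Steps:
O(j, M) = -2 + M + j (O(j, M) = -8 + ((j + M) + 6) = -8 + ((M + j) + 6) = -8 + (6 + M + j) = -2 + M + j)
N(n) = -2 + 2*n (N(n) = 0*n + (-2 + n + n) = 0 + (-2 + 2*n) = -2 + 2*n)
N(1)*f + (6*(-5) + 2) = (-2 + 2*1)*(-4) + (6*(-5) + 2) = (-2 + 2)*(-4) + (-30 + 2) = 0*(-4) - 28 = 0 - 28 = -28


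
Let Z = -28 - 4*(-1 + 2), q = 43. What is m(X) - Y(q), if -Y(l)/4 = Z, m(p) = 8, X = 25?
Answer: -120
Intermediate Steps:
Z = -32 (Z = -28 - 4*1 = -28 - 4 = -32)
Y(l) = 128 (Y(l) = -4*(-32) = 128)
m(X) - Y(q) = 8 - 1*128 = 8 - 128 = -120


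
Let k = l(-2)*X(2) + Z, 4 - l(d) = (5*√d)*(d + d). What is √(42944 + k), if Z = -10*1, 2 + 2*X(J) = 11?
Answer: √(42952 + 90*I*√2) ≈ 207.25 + 0.3071*I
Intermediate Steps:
X(J) = 9/2 (X(J) = -1 + (½)*11 = -1 + 11/2 = 9/2)
l(d) = 4 - 10*d^(3/2) (l(d) = 4 - 5*√d*(d + d) = 4 - 5*√d*2*d = 4 - 10*d^(3/2))
Z = -10
k = 8 + 90*I*√2 (k = (4 - (-20)*I*√2)*(9/2) - 10 = (4 + 20*I*√2)*(9/2) - 10 = (18 + 90*I*√2) - 10 = 8 + 90*I*√2 ≈ 8.0 + 127.28*I)
√(42944 + k) = √(42944 + (8 + 90*I*√2)) = √(42952 + 90*I*√2)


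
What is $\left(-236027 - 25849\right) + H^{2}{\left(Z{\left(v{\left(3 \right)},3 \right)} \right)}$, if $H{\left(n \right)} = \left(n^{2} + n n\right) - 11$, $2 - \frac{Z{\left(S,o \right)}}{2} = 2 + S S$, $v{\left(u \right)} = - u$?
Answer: $143893$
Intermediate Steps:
$Z{\left(S,o \right)} = - 2 S^{2}$ ($Z{\left(S,o \right)} = 4 - 2 \left(2 + S S\right) = 4 - 2 \left(2 + S^{2}\right) = 4 - \left(4 + 2 S^{2}\right) = - 2 S^{2}$)
$H{\left(n \right)} = -11 + 2 n^{2}$ ($H{\left(n \right)} = \left(n^{2} + n^{2}\right) - 11 = 2 n^{2} - 11 = -11 + 2 n^{2}$)
$\left(-236027 - 25849\right) + H^{2}{\left(Z{\left(v{\left(3 \right)},3 \right)} \right)} = \left(-236027 - 25849\right) + \left(-11 + 2 \left(- 2 \left(\left(-1\right) 3\right)^{2}\right)^{2}\right)^{2} = -261876 + \left(-11 + 2 \left(- 2 \left(-3\right)^{2}\right)^{2}\right)^{2} = -261876 + \left(-11 + 2 \left(\left(-2\right) 9\right)^{2}\right)^{2} = -261876 + \left(-11 + 2 \left(-18\right)^{2}\right)^{2} = -261876 + \left(-11 + 2 \cdot 324\right)^{2} = -261876 + \left(-11 + 648\right)^{2} = -261876 + 637^{2} = -261876 + 405769 = 143893$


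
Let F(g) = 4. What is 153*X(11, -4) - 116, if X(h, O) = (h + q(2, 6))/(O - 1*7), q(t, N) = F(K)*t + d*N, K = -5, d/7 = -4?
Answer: 21521/11 ≈ 1956.5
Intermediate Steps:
d = -28 (d = 7*(-4) = -28)
q(t, N) = -28*N + 4*t (q(t, N) = 4*t - 28*N = -28*N + 4*t)
X(h, O) = (-160 + h)/(-7 + O) (X(h, O) = (h + (-28*6 + 4*2))/(O - 1*7) = (h + (-168 + 8))/(O - 7) = (h - 160)/(-7 + O) = (-160 + h)/(-7 + O))
153*X(11, -4) - 116 = 153*((-160 + 11)/(-7 - 4)) - 116 = 153*(-149/(-11)) - 116 = 153*(-1/11*(-149)) - 116 = 153*(149/11) - 116 = 22797/11 - 116 = 21521/11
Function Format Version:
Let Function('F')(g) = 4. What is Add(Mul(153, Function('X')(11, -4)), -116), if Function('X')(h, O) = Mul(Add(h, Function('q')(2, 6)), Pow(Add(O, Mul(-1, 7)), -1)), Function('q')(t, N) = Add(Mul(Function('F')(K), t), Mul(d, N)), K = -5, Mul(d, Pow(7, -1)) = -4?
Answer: Rational(21521, 11) ≈ 1956.5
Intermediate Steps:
d = -28 (d = Mul(7, -4) = -28)
Function('q')(t, N) = Add(Mul(-28, N), Mul(4, t)) (Function('q')(t, N) = Add(Mul(4, t), Mul(-28, N)) = Add(Mul(-28, N), Mul(4, t)))
Function('X')(h, O) = Mul(Pow(Add(-7, O), -1), Add(-160, h)) (Function('X')(h, O) = Mul(Add(h, Add(Mul(-28, 6), Mul(4, 2))), Pow(Add(O, Mul(-1, 7)), -1)) = Mul(Add(h, Add(-168, 8)), Pow(Add(O, -7), -1)) = Mul(Add(h, -160), Pow(Add(-7, O), -1)) = Mul(Add(-160, h), Pow(Add(-7, O), -1)) = Mul(Pow(Add(-7, O), -1), Add(-160, h)))
Add(Mul(153, Function('X')(11, -4)), -116) = Add(Mul(153, Mul(Pow(Add(-7, -4), -1), Add(-160, 11))), -116) = Add(Mul(153, Mul(Pow(-11, -1), -149)), -116) = Add(Mul(153, Mul(Rational(-1, 11), -149)), -116) = Add(Mul(153, Rational(149, 11)), -116) = Add(Rational(22797, 11), -116) = Rational(21521, 11)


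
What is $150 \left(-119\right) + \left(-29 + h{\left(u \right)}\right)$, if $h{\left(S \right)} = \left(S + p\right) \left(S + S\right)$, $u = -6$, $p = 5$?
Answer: $-17867$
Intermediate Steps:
$h{\left(S \right)} = 2 S \left(5 + S\right)$ ($h{\left(S \right)} = \left(S + 5\right) \left(S + S\right) = \left(5 + S\right) 2 S = 2 S \left(5 + S\right)$)
$150 \left(-119\right) + \left(-29 + h{\left(u \right)}\right) = 150 \left(-119\right) - \left(29 + 12 \left(5 - 6\right)\right) = -17850 - \left(29 + 12 \left(-1\right)\right) = -17850 + \left(-29 + 12\right) = -17850 - 17 = -17867$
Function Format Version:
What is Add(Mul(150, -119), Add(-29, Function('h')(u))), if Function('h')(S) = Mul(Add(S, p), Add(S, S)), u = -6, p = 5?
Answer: -17867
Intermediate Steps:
Function('h')(S) = Mul(2, S, Add(5, S)) (Function('h')(S) = Mul(Add(S, 5), Add(S, S)) = Mul(Add(5, S), Mul(2, S)) = Mul(2, S, Add(5, S)))
Add(Mul(150, -119), Add(-29, Function('h')(u))) = Add(Mul(150, -119), Add(-29, Mul(2, -6, Add(5, -6)))) = Add(-17850, Add(-29, Mul(2, -6, -1))) = Add(-17850, Add(-29, 12)) = Add(-17850, -17) = -17867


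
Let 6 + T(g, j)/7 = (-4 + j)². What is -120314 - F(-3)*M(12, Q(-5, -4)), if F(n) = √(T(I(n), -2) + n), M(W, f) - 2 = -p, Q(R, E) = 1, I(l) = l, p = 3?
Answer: -120314 + 3*√23 ≈ -1.2030e+5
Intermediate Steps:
T(g, j) = -42 + 7*(-4 + j)²
M(W, f) = -1 (M(W, f) = 2 - 1*3 = 2 - 3 = -1)
F(n) = √(210 + n) (F(n) = √((-42 + 7*(-4 - 2)²) + n) = √((-42 + 7*(-6)²) + n) = √((-42 + 7*36) + n) = √((-42 + 252) + n) = √(210 + n))
-120314 - F(-3)*M(12, Q(-5, -4)) = -120314 - √(210 - 3)*(-1) = -120314 - √207*(-1) = -120314 - 3*√23*(-1) = -120314 - (-3)*√23 = -120314 + 3*√23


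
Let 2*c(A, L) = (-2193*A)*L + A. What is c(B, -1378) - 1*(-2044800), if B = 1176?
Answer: 1778954340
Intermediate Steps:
c(A, L) = A/2 - 2193*A*L/2 (c(A, L) = ((-2193*A)*L + A)/2 = (-2193*A*L + A)/2 = (A - 2193*A*L)/2 = A/2 - 2193*A*L/2)
c(B, -1378) - 1*(-2044800) = (½)*1176*(1 - 2193*(-1378)) - 1*(-2044800) = (½)*1176*(1 + 3021954) + 2044800 = (½)*1176*3021955 + 2044800 = 1776909540 + 2044800 = 1778954340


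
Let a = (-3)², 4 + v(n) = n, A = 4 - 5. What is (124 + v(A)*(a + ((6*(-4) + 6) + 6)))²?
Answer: 19321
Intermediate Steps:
A = -1
v(n) = -4 + n
a = 9
(124 + v(A)*(a + ((6*(-4) + 6) + 6)))² = (124 + (-4 - 1)*(9 + ((6*(-4) + 6) + 6)))² = (124 - 5*(9 + ((-24 + 6) + 6)))² = (124 - 5*(9 + (-18 + 6)))² = (124 - 5*(9 - 12))² = (124 - 5*(-3))² = (124 + 15)² = 139² = 19321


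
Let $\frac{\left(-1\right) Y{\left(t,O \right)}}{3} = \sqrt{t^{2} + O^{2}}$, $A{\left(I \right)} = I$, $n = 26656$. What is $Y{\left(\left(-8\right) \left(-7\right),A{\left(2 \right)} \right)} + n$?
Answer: $26656 - 6 \sqrt{785} \approx 26488.0$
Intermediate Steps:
$Y{\left(t,O \right)} = - 3 \sqrt{O^{2} + t^{2}}$ ($Y{\left(t,O \right)} = - 3 \sqrt{t^{2} + O^{2}} = - 3 \sqrt{O^{2} + t^{2}}$)
$Y{\left(\left(-8\right) \left(-7\right),A{\left(2 \right)} \right)} + n = - 3 \sqrt{2^{2} + \left(\left(-8\right) \left(-7\right)\right)^{2}} + 26656 = - 3 \sqrt{4 + 56^{2}} + 26656 = - 3 \sqrt{4 + 3136} + 26656 = - 3 \sqrt{3140} + 26656 = - 3 \cdot 2 \sqrt{785} + 26656 = - 6 \sqrt{785} + 26656 = 26656 - 6 \sqrt{785}$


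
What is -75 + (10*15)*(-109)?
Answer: -16425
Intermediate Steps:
-75 + (10*15)*(-109) = -75 + 150*(-109) = -75 - 16350 = -16425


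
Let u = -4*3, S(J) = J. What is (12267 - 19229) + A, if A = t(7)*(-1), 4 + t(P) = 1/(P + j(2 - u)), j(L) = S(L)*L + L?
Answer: -1509887/217 ≈ -6958.0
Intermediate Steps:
u = -12
j(L) = L + L² (j(L) = L*L + L = L² + L = L + L²)
t(P) = -4 + 1/(210 + P) (t(P) = -4 + 1/(P + (2 - 1*(-12))*(1 + (2 - 1*(-12)))) = -4 + 1/(P + (2 + 12)*(1 + (2 + 12))) = -4 + 1/(P + 14*(1 + 14)) = -4 + 1/(P + 14*15) = -4 + 1/(P + 210) = -4 + 1/(210 + P))
A = 867/217 (A = ((-839 - 4*7)/(210 + 7))*(-1) = ((-839 - 28)/217)*(-1) = ((1/217)*(-867))*(-1) = -867/217*(-1) = 867/217 ≈ 3.9954)
(12267 - 19229) + A = (12267 - 19229) + 867/217 = -6962 + 867/217 = -1509887/217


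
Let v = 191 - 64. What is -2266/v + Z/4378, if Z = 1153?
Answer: -9774117/556006 ≈ -17.579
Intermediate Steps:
v = 127
-2266/v + Z/4378 = -2266/127 + 1153/4378 = -9774117/556006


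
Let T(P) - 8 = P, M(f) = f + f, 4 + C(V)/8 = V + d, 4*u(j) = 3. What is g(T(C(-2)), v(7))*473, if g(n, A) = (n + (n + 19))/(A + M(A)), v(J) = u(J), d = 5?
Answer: 35948/9 ≈ 3994.2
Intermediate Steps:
u(j) = ¾ (u(j) = (¼)*3 = ¾)
v(J) = ¾
C(V) = 8 + 8*V (C(V) = -32 + 8*(V + 5) = -32 + 8*(5 + V) = -32 + (40 + 8*V) = 8 + 8*V)
M(f) = 2*f
T(P) = 8 + P
g(n, A) = (19 + 2*n)/(3*A) (g(n, A) = (n + (n + 19))/(A + 2*A) = (n + (19 + n))/((3*A)) = (19 + 2*n)*(1/(3*A)) = (19 + 2*n)/(3*A))
g(T(C(-2)), v(7))*473 = ((19 + 2*(8 + (8 + 8*(-2))))/(3*(¾)))*473 = ((⅓)*(4/3)*(19 + 2*(8 + (8 - 16))))*473 = ((⅓)*(4/3)*(19 + 2*(8 - 8)))*473 = ((⅓)*(4/3)*(19 + 2*0))*473 = ((⅓)*(4/3)*(19 + 0))*473 = ((⅓)*(4/3)*19)*473 = (76/9)*473 = 35948/9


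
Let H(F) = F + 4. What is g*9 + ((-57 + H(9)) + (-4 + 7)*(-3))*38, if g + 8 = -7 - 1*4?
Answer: -2185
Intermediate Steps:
g = -19 (g = -8 + (-7 - 1*4) = -8 + (-7 - 4) = -8 - 11 = -19)
H(F) = 4 + F
g*9 + ((-57 + H(9)) + (-4 + 7)*(-3))*38 = -19*9 + ((-57 + (4 + 9)) + (-4 + 7)*(-3))*38 = -171 + ((-57 + 13) + 3*(-3))*38 = -171 + (-44 - 9)*38 = -171 - 53*38 = -171 - 2014 = -2185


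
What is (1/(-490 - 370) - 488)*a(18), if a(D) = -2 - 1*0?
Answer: 419681/430 ≈ 976.00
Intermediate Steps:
a(D) = -2 (a(D) = -2 + 0 = -2)
(1/(-490 - 370) - 488)*a(18) = (1/(-490 - 370) - 488)*(-2) = (1/(-860) - 488)*(-2) = (-1/860 - 488)*(-2) = -419681/860*(-2) = 419681/430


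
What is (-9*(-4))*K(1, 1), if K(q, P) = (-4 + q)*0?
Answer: 0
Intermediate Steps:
K(q, P) = 0
(-9*(-4))*K(1, 1) = -9*(-4)*0 = 36*0 = 0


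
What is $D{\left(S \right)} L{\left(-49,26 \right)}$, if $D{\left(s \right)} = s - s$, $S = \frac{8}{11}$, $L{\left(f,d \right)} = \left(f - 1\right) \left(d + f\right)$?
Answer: $0$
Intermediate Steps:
$L{\left(f,d \right)} = \left(-1 + f\right) \left(d + f\right)$
$S = \frac{8}{11}$ ($S = 8 \cdot \frac{1}{11} = \frac{8}{11} \approx 0.72727$)
$D{\left(s \right)} = 0$
$D{\left(S \right)} L{\left(-49,26 \right)} = 0 \left(\left(-49\right)^{2} - 26 - -49 + 26 \left(-49\right)\right) = 0 \left(2401 - 26 + 49 - 1274\right) = 0 \cdot 1150 = 0$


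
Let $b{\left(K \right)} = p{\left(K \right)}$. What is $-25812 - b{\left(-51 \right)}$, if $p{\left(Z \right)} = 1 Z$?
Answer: $-25761$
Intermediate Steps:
$p{\left(Z \right)} = Z$
$b{\left(K \right)} = K$
$-25812 - b{\left(-51 \right)} = -25812 - -51 = -25812 + 51 = -25761$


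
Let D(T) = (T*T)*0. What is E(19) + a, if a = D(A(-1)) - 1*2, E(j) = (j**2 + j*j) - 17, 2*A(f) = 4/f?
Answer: 703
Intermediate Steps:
A(f) = 2/f (A(f) = (4/f)/2 = 2/f)
D(T) = 0 (D(T) = T**2*0 = 0)
E(j) = -17 + 2*j**2 (E(j) = (j**2 + j**2) - 17 = 2*j**2 - 17 = -17 + 2*j**2)
a = -2 (a = 0 - 1*2 = 0 - 2 = -2)
E(19) + a = (-17 + 2*19**2) - 2 = (-17 + 2*361) - 2 = (-17 + 722) - 2 = 705 - 2 = 703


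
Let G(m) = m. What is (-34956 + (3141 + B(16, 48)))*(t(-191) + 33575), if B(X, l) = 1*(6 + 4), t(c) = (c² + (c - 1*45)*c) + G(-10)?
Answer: -3661455210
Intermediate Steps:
t(c) = -10 + c² + c*(-45 + c) (t(c) = (c² + (c - 1*45)*c) - 10 = (c² + (c - 45)*c) - 10 = (c² + (-45 + c)*c) - 10 = (c² + c*(-45 + c)) - 10 = -10 + c² + c*(-45 + c))
B(X, l) = 10 (B(X, l) = 1*10 = 10)
(-34956 + (3141 + B(16, 48)))*(t(-191) + 33575) = (-34956 + (3141 + 10))*((-10 - 45*(-191) + 2*(-191)²) + 33575) = (-34956 + 3151)*((-10 + 8595 + 2*36481) + 33575) = -31805*((-10 + 8595 + 72962) + 33575) = -31805*(81547 + 33575) = -31805*115122 = -3661455210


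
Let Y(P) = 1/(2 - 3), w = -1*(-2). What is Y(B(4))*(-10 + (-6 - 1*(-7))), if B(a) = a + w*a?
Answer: 9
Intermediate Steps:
w = 2
B(a) = 3*a (B(a) = a + 2*a = 3*a)
Y(P) = -1 (Y(P) = 1/(-1) = -1)
Y(B(4))*(-10 + (-6 - 1*(-7))) = -(-10 + (-6 - 1*(-7))) = -(-10 + (-6 + 7)) = -(-10 + 1) = -1*(-9) = 9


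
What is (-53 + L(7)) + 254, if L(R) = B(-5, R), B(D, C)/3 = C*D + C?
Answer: 117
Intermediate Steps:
B(D, C) = 3*C + 3*C*D (B(D, C) = 3*(C*D + C) = 3*(C + C*D) = 3*C + 3*C*D)
L(R) = -12*R (L(R) = 3*R*(1 - 5) = 3*R*(-4) = -12*R)
(-53 + L(7)) + 254 = (-53 - 12*7) + 254 = (-53 - 84) + 254 = -137 + 254 = 117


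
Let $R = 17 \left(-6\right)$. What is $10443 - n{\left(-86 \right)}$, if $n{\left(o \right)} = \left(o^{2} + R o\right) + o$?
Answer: $-5639$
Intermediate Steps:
$R = -102$
$n{\left(o \right)} = o^{2} - 101 o$ ($n{\left(o \right)} = \left(o^{2} - 102 o\right) + o = o^{2} - 101 o$)
$10443 - n{\left(-86 \right)} = 10443 - - 86 \left(-101 - 86\right) = 10443 - \left(-86\right) \left(-187\right) = 10443 - 16082 = -5639$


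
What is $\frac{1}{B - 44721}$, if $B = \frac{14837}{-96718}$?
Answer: $- \frac{2614}{116901095} \approx -2.2361 \cdot 10^{-5}$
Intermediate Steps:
$B = - \frac{401}{2614}$ ($B = 14837 \left(- \frac{1}{96718}\right) = - \frac{401}{2614} \approx -0.1534$)
$\frac{1}{B - 44721} = \frac{1}{- \frac{401}{2614} - 44721} = \frac{1}{- \frac{116901095}{2614}} = - \frac{2614}{116901095}$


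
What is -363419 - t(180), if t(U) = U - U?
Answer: -363419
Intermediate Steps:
t(U) = 0
-363419 - t(180) = -363419 - 1*0 = -363419 + 0 = -363419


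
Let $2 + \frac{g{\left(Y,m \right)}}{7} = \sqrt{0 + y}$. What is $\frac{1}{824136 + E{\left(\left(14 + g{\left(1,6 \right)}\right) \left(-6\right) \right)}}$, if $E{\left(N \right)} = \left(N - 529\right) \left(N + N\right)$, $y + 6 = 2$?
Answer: $\frac{33751}{27668213040} - \frac{3703 i}{27668213040} \approx 1.2198 \cdot 10^{-6} - 1.3384 \cdot 10^{-7} i$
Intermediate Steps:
$y = -4$ ($y = -6 + 2 = -4$)
$g{\left(Y,m \right)} = -14 + 14 i$ ($g{\left(Y,m \right)} = -14 + 7 \sqrt{0 - 4} = -14 + 7 \sqrt{-4} = -14 + 7 \cdot 2 i = -14 + 14 i$)
$E{\left(N \right)} = 2 N \left(-529 + N\right)$ ($E{\left(N \right)} = \left(-529 + N\right) 2 N = 2 N \left(-529 + N\right)$)
$\frac{1}{824136 + E{\left(\left(14 + g{\left(1,6 \right)}\right) \left(-6\right) \right)}} = \frac{1}{824136 + 2 \left(14 - \left(14 - 14 i\right)\right) \left(-6\right) \left(-529 + \left(14 - \left(14 - 14 i\right)\right) \left(-6\right)\right)} = \frac{1}{824136 + 2 \cdot 14 i \left(-6\right) \left(-529 + 14 i \left(-6\right)\right)} = \frac{1}{824136 + 2 \left(- 84 i\right) \left(-529 - 84 i\right)} = \frac{1}{824136 - 168 i \left(-529 - 84 i\right)}$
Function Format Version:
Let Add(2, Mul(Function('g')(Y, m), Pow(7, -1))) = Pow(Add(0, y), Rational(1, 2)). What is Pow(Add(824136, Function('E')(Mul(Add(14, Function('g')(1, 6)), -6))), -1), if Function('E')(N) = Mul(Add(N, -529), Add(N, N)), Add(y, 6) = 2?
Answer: Add(Rational(33751, 27668213040), Mul(Rational(-3703, 27668213040), I)) ≈ Add(1.2198e-6, Mul(-1.3384e-7, I))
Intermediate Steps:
y = -4 (y = Add(-6, 2) = -4)
Function('g')(Y, m) = Add(-14, Mul(14, I)) (Function('g')(Y, m) = Add(-14, Mul(7, Pow(Add(0, -4), Rational(1, 2)))) = Add(-14, Mul(7, Pow(-4, Rational(1, 2)))) = Add(-14, Mul(7, Mul(2, I))) = Add(-14, Mul(14, I)))
Function('E')(N) = Mul(2, N, Add(-529, N)) (Function('E')(N) = Mul(Add(-529, N), Mul(2, N)) = Mul(2, N, Add(-529, N)))
Pow(Add(824136, Function('E')(Mul(Add(14, Function('g')(1, 6)), -6))), -1) = Pow(Add(824136, Mul(2, Mul(Add(14, Add(-14, Mul(14, I))), -6), Add(-529, Mul(Add(14, Add(-14, Mul(14, I))), -6)))), -1) = Pow(Add(824136, Mul(2, Mul(Mul(14, I), -6), Add(-529, Mul(Mul(14, I), -6)))), -1) = Pow(Add(824136, Mul(2, Mul(-84, I), Add(-529, Mul(-84, I)))), -1) = Pow(Add(824136, Mul(-168, I, Add(-529, Mul(-84, I)))), -1)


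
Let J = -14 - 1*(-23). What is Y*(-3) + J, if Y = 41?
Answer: -114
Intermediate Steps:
J = 9 (J = -14 + 23 = 9)
Y*(-3) + J = 41*(-3) + 9 = -123 + 9 = -114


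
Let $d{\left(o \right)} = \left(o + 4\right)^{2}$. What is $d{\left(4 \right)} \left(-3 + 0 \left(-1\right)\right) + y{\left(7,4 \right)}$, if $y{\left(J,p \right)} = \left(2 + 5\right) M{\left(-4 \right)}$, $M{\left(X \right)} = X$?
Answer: $-220$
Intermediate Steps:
$y{\left(J,p \right)} = -28$ ($y{\left(J,p \right)} = \left(2 + 5\right) \left(-4\right) = 7 \left(-4\right) = -28$)
$d{\left(o \right)} = \left(4 + o\right)^{2}$
$d{\left(4 \right)} \left(-3 + 0 \left(-1\right)\right) + y{\left(7,4 \right)} = \left(4 + 4\right)^{2} \left(-3 + 0 \left(-1\right)\right) - 28 = 8^{2} \left(-3 + 0\right) - 28 = 64 \left(-3\right) - 28 = -192 - 28 = -220$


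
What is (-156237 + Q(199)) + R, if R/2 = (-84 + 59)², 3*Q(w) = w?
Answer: -464762/3 ≈ -1.5492e+5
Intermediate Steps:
Q(w) = w/3
R = 1250 (R = 2*(-84 + 59)² = 2*(-25)² = 2*625 = 1250)
(-156237 + Q(199)) + R = (-156237 + (⅓)*199) + 1250 = (-156237 + 199/3) + 1250 = -468512/3 + 1250 = -464762/3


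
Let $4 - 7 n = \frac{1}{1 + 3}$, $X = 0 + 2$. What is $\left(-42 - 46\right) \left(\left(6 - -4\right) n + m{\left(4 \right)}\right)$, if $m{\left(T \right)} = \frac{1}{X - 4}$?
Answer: $- \frac{2992}{7} \approx -427.43$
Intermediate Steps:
$X = 2$
$n = \frac{15}{28}$ ($n = \frac{4}{7} - \frac{1}{7 \left(1 + 3\right)} = \frac{4}{7} - \frac{1}{7 \cdot 4} = \frac{4}{7} - \frac{1}{28} = \frac{15}{28} \approx 0.53571$)
$m{\left(T \right)} = - \frac{1}{2}$ ($m{\left(T \right)} = \frac{1}{2 - 4} = \frac{1}{-2} = - \frac{1}{2}$)
$\left(-42 - 46\right) \left(\left(6 - -4\right) n + m{\left(4 \right)}\right) = \left(-42 - 46\right) \left(\left(6 - -4\right) \frac{15}{28} - \frac{1}{2}\right) = - 88 \left(\left(6 + 4\right) \frac{15}{28} - \frac{1}{2}\right) = - 88 \left(10 \cdot \frac{15}{28} - \frac{1}{2}\right) = - 88 \left(\frac{75}{14} - \frac{1}{2}\right) = \left(-88\right) \frac{34}{7} = - \frac{2992}{7}$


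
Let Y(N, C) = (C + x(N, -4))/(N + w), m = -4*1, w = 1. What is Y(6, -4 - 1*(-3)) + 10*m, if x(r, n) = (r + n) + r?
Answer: -39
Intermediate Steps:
m = -4
x(r, n) = n + 2*r (x(r, n) = (n + r) + r = n + 2*r)
Y(N, C) = (-4 + C + 2*N)/(1 + N) (Y(N, C) = (C + (-4 + 2*N))/(N + 1) = (-4 + C + 2*N)/(1 + N))
Y(6, -4 - 1*(-3)) + 10*m = (-4 + (-4 - 1*(-3)) + 2*6)/(1 + 6) + 10*(-4) = (-4 + (-4 + 3) + 12)/7 - 40 = (-4 - 1 + 12)/7 - 40 = (1/7)*7 - 40 = 1 - 40 = -39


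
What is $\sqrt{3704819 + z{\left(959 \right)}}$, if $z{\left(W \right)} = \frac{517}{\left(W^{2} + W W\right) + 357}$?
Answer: $\frac{\sqrt{12539204420655827782}}{1839719} \approx 1924.8$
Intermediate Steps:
$z{\left(W \right)} = \frac{517}{357 + 2 W^{2}}$ ($z{\left(W \right)} = \frac{517}{\left(W^{2} + W^{2}\right) + 357} = \frac{517}{2 W^{2} + 357} = \frac{517}{357 + 2 W^{2}}$)
$\sqrt{3704819 + z{\left(959 \right)}} = \sqrt{3704819 + \frac{517}{357 + 2 \cdot 959^{2}}} = \sqrt{3704819 + \frac{517}{357 + 2 \cdot 919681}} = \sqrt{3704819 + \frac{517}{357 + 1839362}} = \sqrt{3704819 + \frac{517}{1839719}} = \sqrt{\frac{6815825906378}{1839719}} = \frac{\sqrt{12539204420655827782}}{1839719}$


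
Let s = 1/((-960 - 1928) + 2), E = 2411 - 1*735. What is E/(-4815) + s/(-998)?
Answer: -1609085771/4622765940 ≈ -0.34808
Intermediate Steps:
E = 1676 (E = 2411 - 735 = 1676)
s = -1/2886 (s = 1/(-2888 + 2) = 1/(-2886) = -1/2886 ≈ -0.00034650)
E/(-4815) + s/(-998) = 1676/(-4815) - 1/2886/(-998) = 1676*(-1/4815) - 1/2886*(-1/998) = -1676/4815 + 1/2880228 = -1609085771/4622765940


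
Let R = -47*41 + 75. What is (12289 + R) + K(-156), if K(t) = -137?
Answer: 10300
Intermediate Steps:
R = -1852 (R = -1927 + 75 = -1852)
(12289 + R) + K(-156) = (12289 - 1852) - 137 = 10437 - 137 = 10300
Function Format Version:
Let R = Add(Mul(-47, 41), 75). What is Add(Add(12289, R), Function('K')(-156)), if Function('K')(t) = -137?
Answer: 10300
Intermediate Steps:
R = -1852 (R = Add(-1927, 75) = -1852)
Add(Add(12289, R), Function('K')(-156)) = Add(Add(12289, -1852), -137) = Add(10437, -137) = 10300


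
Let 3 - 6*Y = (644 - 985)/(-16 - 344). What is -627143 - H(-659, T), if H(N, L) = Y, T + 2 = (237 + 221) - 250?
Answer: -1354629619/2160 ≈ -6.2714e+5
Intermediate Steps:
T = 206 (T = -2 + ((237 + 221) - 250) = -2 + (458 - 250) = -2 + 208 = 206)
Y = 739/2160 (Y = ½ - (644 - 985)/(6*(-16 - 344)) = ½ - (-341)/(6*(-360)) = ½ - (-341)*(-1)/(6*360) = ½ - ⅙*341/360 = ½ - 341/2160 = 739/2160 ≈ 0.34213)
H(N, L) = 739/2160
-627143 - H(-659, T) = -627143 - 1*739/2160 = -627143 - 739/2160 = -1354629619/2160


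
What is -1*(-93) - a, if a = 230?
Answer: -137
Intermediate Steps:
-1*(-93) - a = -1*(-93) - 1*230 = 93 - 230 = -137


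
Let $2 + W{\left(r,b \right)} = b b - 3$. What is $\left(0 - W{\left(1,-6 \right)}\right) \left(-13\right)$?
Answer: $403$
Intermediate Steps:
$W{\left(r,b \right)} = -5 + b^{2}$ ($W{\left(r,b \right)} = -2 + \left(b b - 3\right) = -2 + \left(b^{2} - 3\right) = -2 + \left(-3 + b^{2}\right) = -5 + b^{2}$)
$\left(0 - W{\left(1,-6 \right)}\right) \left(-13\right) = \left(0 - \left(-5 + \left(-6\right)^{2}\right)\right) \left(-13\right) = \left(0 - \left(-5 + 36\right)\right) \left(-13\right) = \left(0 - 31\right) \left(-13\right) = \left(-31\right) \left(-13\right) = 403$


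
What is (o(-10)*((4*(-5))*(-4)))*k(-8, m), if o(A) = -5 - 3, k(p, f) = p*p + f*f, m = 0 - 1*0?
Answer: -40960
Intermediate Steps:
m = 0 (m = 0 + 0 = 0)
k(p, f) = f**2 + p**2 (k(p, f) = p**2 + f**2 = f**2 + p**2)
o(A) = -8
(o(-10)*((4*(-5))*(-4)))*k(-8, m) = (-8*4*(-5)*(-4))*(0**2 + (-8)**2) = (-(-160)*(-4))*(0 + 64) = -8*80*64 = -640*64 = -40960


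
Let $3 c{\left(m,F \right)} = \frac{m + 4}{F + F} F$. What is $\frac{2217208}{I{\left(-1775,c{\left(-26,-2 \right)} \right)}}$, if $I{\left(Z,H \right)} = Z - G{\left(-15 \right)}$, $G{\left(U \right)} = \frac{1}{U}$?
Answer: $- \frac{4157265}{3328} \approx -1249.2$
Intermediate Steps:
$c{\left(m,F \right)} = \frac{2}{3} + \frac{m}{6}$ ($c{\left(m,F \right)} = \frac{\frac{m + 4}{F + F} F}{3} = \frac{\frac{4 + m}{2 F} F}{3} = \frac{2 + \frac{m}{2}}{3} = \frac{2}{3} + \frac{m}{6}$)
$I{\left(Z,H \right)} = \frac{1}{15} + Z$ ($I{\left(Z,H \right)} = Z - \frac{1}{-15} = Z - - \frac{1}{15} = Z + \frac{1}{15} = \frac{1}{15} + Z$)
$\frac{2217208}{I{\left(-1775,c{\left(-26,-2 \right)} \right)}} = \frac{2217208}{\frac{1}{15} - 1775} = \frac{2217208}{- \frac{26624}{15}} = 2217208 \left(- \frac{15}{26624}\right) = - \frac{4157265}{3328}$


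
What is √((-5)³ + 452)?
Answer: √327 ≈ 18.083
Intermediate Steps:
√((-5)³ + 452) = √(-125 + 452) = √327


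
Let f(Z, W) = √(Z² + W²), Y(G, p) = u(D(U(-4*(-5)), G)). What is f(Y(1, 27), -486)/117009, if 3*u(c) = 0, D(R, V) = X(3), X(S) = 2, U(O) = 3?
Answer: 54/13001 ≈ 0.0041535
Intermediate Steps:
D(R, V) = 2
u(c) = 0 (u(c) = (⅓)*0 = 0)
Y(G, p) = 0
f(Z, W) = √(W² + Z²)
f(Y(1, 27), -486)/117009 = √((-486)² + 0²)/117009 = √(236196 + 0)*(1/117009) = √236196*(1/117009) = 486*(1/117009) = 54/13001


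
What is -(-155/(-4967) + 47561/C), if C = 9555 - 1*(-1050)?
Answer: -237879262/52675035 ≈ -4.5160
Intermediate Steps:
C = 10605 (C = 9555 + 1050 = 10605)
-(-155/(-4967) + 47561/C) = -(-155/(-4967) + 47561/10605) = -(-155*(-1/4967) + 47561*(1/10605)) = -(155/4967 + 47561/10605) = -1*237879262/52675035 = -237879262/52675035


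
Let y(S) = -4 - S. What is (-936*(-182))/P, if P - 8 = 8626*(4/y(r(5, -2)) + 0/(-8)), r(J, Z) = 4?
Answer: -8112/205 ≈ -39.571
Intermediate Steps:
P = -4305 (P = 8 + 8626*(4/(-4 - 1*4) + 0/(-8)) = 8 + 8626*(4/(-4 - 4) + 0*(-⅛)) = 8 + 8626*(4/(-8) + 0) = 8 + 8626*(4*(-⅛) + 0) = 8 + 8626*(-½ + 0) = 8 + 8626*(-½) = 8 - 4313 = -4305)
(-936*(-182))/P = -936*(-182)/(-4305) = 170352*(-1/4305) = -8112/205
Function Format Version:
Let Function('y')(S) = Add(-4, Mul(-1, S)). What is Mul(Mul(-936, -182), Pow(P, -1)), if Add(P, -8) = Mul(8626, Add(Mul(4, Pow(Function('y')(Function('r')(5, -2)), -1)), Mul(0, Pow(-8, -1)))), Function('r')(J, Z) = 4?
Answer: Rational(-8112, 205) ≈ -39.571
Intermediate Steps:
P = -4305 (P = Add(8, Mul(8626, Add(Mul(4, Pow(Add(-4, Mul(-1, 4)), -1)), Mul(0, Pow(-8, -1))))) = Add(8, Mul(8626, Add(Mul(4, Pow(Add(-4, -4), -1)), Mul(0, Rational(-1, 8))))) = Add(8, Mul(8626, Add(Mul(4, Pow(-8, -1)), 0))) = Add(8, Mul(8626, Add(Mul(4, Rational(-1, 8)), 0))) = Add(8, Mul(8626, Add(Rational(-1, 2), 0))) = Add(8, Mul(8626, Rational(-1, 2))) = Add(8, -4313) = -4305)
Mul(Mul(-936, -182), Pow(P, -1)) = Mul(Mul(-936, -182), Pow(-4305, -1)) = Mul(170352, Rational(-1, 4305)) = Rational(-8112, 205)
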